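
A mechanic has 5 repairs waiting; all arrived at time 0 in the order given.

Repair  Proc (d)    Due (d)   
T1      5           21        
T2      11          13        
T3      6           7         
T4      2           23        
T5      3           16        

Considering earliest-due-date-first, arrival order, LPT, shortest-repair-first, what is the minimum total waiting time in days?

33

EDD (increasing due date): T3 T2 T5 T1 T4.
T3: waits 0, runs 0→6
T2: waits 6, runs 6→17
T5: waits 17, runs 17→20
T1: waits 20, runs 20→25
T4: waits 25, runs 25→27
Sum = 0+6+17+20+25 = 68.
FIFO (arrival order): T1 T2 T3 T4 T5.
T1: waits 0, runs 0→5
T2: waits 5, runs 5→16
T3: waits 16, runs 16→22
T4: waits 22, runs 22→24
T5: waits 24, runs 24→27
Sum = 0+5+16+22+24 = 67.
LPT (decreasing processing time): T2 T3 T1 T5 T4.
T2: waits 0, runs 0→11
T3: waits 11, runs 11→17
T1: waits 17, runs 17→22
T5: waits 22, runs 22→25
T4: waits 25, runs 25→27
Sum = 0+11+17+22+25 = 75.
SPT (increasing processing time): T4 T5 T1 T3 T2.
T4: waits 0, runs 0→2
T5: waits 2, runs 2→5
T1: waits 5, runs 5→10
T3: waits 10, runs 10→16
T2: waits 16, runs 16→27
Sum = 0+2+5+10+16 = 33.
EDD 68, FIFO 67, LPT 75, SPT 33 → minimum 33.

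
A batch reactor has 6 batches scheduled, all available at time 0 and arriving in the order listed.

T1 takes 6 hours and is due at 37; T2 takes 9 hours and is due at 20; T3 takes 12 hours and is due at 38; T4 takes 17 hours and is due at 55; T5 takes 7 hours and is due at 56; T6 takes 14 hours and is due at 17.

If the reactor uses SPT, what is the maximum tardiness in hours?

SPT (increasing processing time): T1 T5 T2 T3 T6 T4.
T1: 0→6, due 37, tardiness 0
T5: 6→13, due 56, tardiness 0
T2: 13→22, due 20, tardiness 2
T3: 22→34, due 38, tardiness 0
T6: 34→48, due 17, tardiness 31
T4: 48→65, due 55, tardiness 10
Maximum = 31.

31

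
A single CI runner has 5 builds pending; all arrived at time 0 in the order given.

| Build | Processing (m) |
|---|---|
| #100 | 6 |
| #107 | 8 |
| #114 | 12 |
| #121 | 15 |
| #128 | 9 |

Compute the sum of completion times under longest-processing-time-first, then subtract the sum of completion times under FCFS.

35

LPT (decreasing processing time): #121 #114 #128 #107 #100.
#121: 0→15
#114: 15→27
#128: 27→36
#107: 36→44
#100: 44→50
Sum = 15+27+36+44+50 = 172.
FIFO (arrival order): #100 #107 #114 #121 #128.
#100: 0→6
#107: 6→14
#114: 14→26
#121: 26→41
#128: 41→50
Sum = 6+14+26+41+50 = 137.
Difference = 172 − 137 = 35.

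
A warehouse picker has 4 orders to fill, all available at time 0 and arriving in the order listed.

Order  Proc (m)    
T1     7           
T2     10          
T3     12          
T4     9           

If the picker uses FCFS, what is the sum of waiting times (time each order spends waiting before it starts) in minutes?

53

FIFO (arrival order): T1 T2 T3 T4.
T1: waits 0, runs 0→7
T2: waits 7, runs 7→17
T3: waits 17, runs 17→29
T4: waits 29, runs 29→38
Sum = 0+7+17+29 = 53.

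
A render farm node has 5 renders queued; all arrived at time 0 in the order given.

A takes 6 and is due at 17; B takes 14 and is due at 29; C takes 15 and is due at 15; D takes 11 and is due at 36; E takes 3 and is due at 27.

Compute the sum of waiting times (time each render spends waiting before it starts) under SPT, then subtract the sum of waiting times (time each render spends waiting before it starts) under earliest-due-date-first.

SPT (increasing processing time): E A D B C.
E: waits 0, runs 0→3
A: waits 3, runs 3→9
D: waits 9, runs 9→20
B: waits 20, runs 20→34
C: waits 34, runs 34→49
Sum = 0+3+9+20+34 = 66.
EDD (increasing due date): C A E B D.
C: waits 0, runs 0→15
A: waits 15, runs 15→21
E: waits 21, runs 21→24
B: waits 24, runs 24→38
D: waits 38, runs 38→49
Sum = 0+15+21+24+38 = 98.
Difference = 66 − 98 = -32.

-32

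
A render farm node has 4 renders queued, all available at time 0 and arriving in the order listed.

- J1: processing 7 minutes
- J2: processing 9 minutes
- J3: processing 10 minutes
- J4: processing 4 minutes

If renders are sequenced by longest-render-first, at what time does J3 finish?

LPT (decreasing processing time): J3 J2 J1 J4.
J3: 0→10

10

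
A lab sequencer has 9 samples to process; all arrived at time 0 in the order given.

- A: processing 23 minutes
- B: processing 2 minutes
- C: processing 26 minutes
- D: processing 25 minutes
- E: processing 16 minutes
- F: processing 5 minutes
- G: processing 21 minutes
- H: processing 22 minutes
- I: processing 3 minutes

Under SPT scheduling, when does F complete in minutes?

SPT (increasing processing time): B I F E G H A D C.
B: 0→2
I: 2→5
F: 5→10

10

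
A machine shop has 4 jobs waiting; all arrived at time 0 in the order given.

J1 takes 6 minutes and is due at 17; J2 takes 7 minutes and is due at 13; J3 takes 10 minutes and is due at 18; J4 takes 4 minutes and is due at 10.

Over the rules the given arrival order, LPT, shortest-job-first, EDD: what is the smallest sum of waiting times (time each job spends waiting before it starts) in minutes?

31

FIFO (arrival order): J1 J2 J3 J4.
J1: waits 0, runs 0→6
J2: waits 6, runs 6→13
J3: waits 13, runs 13→23
J4: waits 23, runs 23→27
Sum = 0+6+13+23 = 42.
LPT (decreasing processing time): J3 J2 J1 J4.
J3: waits 0, runs 0→10
J2: waits 10, runs 10→17
J1: waits 17, runs 17→23
J4: waits 23, runs 23→27
Sum = 0+10+17+23 = 50.
SPT (increasing processing time): J4 J1 J2 J3.
J4: waits 0, runs 0→4
J1: waits 4, runs 4→10
J2: waits 10, runs 10→17
J3: waits 17, runs 17→27
Sum = 0+4+10+17 = 31.
EDD (increasing due date): J4 J2 J1 J3.
J4: waits 0, runs 0→4
J2: waits 4, runs 4→11
J1: waits 11, runs 11→17
J3: waits 17, runs 17→27
Sum = 0+4+11+17 = 32.
FIFO 42, LPT 50, SPT 31, EDD 32 → minimum 31.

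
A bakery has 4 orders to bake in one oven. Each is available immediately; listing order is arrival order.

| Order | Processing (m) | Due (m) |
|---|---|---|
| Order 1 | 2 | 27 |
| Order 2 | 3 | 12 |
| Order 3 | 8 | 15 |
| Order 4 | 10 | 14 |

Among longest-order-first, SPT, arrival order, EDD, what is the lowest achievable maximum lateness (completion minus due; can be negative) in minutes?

6

LPT (decreasing processing time): Order 4 Order 3 Order 2 Order 1.
Order 4: 0→10, due 14, lateness -4
Order 3: 10→18, due 15, lateness 3
Order 2: 18→21, due 12, lateness 9
Order 1: 21→23, due 27, lateness -4
Maximum = 9.
SPT (increasing processing time): Order 1 Order 2 Order 3 Order 4.
Order 1: 0→2, due 27, lateness -25
Order 2: 2→5, due 12, lateness -7
Order 3: 5→13, due 15, lateness -2
Order 4: 13→23, due 14, lateness 9
Maximum = 9.
FIFO (arrival order): Order 1 Order 2 Order 3 Order 4.
Order 1: 0→2, due 27, lateness -25
Order 2: 2→5, due 12, lateness -7
Order 3: 5→13, due 15, lateness -2
Order 4: 13→23, due 14, lateness 9
Maximum = 9.
EDD (increasing due date): Order 2 Order 4 Order 3 Order 1.
Order 2: 0→3, due 12, lateness -9
Order 4: 3→13, due 14, lateness -1
Order 3: 13→21, due 15, lateness 6
Order 1: 21→23, due 27, lateness -4
Maximum = 6.
LPT 9, SPT 9, FIFO 9, EDD 6 → minimum 6.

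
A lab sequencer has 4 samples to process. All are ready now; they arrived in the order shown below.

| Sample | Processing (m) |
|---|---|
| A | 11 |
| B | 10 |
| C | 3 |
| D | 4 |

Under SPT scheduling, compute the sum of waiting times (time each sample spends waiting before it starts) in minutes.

SPT (increasing processing time): C D B A.
C: waits 0, runs 0→3
D: waits 3, runs 3→7
B: waits 7, runs 7→17
A: waits 17, runs 17→28
Sum = 0+3+7+17 = 27.

27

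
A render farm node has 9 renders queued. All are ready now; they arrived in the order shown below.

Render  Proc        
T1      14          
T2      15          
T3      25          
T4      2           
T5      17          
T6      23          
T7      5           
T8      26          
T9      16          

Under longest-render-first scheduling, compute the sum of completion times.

LPT (decreasing processing time): T8 T3 T6 T5 T9 T2 T1 T7 T4.
T8: 0→26
T3: 26→51
T6: 51→74
T5: 74→91
T9: 91→107
T2: 107→122
T1: 122→136
T7: 136→141
T4: 141→143
Sum = 26+51+74+91+107+122+136+141+143 = 891.

891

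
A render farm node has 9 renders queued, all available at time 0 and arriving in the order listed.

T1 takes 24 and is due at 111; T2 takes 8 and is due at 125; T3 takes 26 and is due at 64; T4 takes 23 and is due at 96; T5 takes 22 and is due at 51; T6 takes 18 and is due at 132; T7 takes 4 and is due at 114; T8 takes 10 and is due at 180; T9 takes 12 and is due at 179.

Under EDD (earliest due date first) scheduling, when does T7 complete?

EDD (increasing due date): T5 T3 T4 T1 T7 T2 T6 T9 T8.
T5: 0→22
T3: 22→48
T4: 48→71
T1: 71→95
T7: 95→99

99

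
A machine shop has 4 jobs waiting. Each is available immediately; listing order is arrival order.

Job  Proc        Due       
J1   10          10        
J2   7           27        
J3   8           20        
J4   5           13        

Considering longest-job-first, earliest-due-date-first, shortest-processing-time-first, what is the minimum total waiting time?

LPT (decreasing processing time): J1 J3 J2 J4.
J1: waits 0, runs 0→10
J3: waits 10, runs 10→18
J2: waits 18, runs 18→25
J4: waits 25, runs 25→30
Sum = 0+10+18+25 = 53.
EDD (increasing due date): J1 J4 J3 J2.
J1: waits 0, runs 0→10
J4: waits 10, runs 10→15
J3: waits 15, runs 15→23
J2: waits 23, runs 23→30
Sum = 0+10+15+23 = 48.
SPT (increasing processing time): J4 J2 J3 J1.
J4: waits 0, runs 0→5
J2: waits 5, runs 5→12
J3: waits 12, runs 12→20
J1: waits 20, runs 20→30
Sum = 0+5+12+20 = 37.
LPT 53, EDD 48, SPT 37 → minimum 37.

37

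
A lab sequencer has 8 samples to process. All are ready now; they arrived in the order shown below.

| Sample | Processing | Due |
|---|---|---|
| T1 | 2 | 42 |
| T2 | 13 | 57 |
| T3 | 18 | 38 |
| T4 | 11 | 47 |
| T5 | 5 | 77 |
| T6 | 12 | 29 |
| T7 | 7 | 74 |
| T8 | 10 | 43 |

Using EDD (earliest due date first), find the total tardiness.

EDD (increasing due date): T6 T3 T1 T8 T4 T2 T7 T5.
T6: 0→12, due 29, tardiness 0
T3: 12→30, due 38, tardiness 0
T1: 30→32, due 42, tardiness 0
T8: 32→42, due 43, tardiness 0
T4: 42→53, due 47, tardiness 6
T2: 53→66, due 57, tardiness 9
T7: 66→73, due 74, tardiness 0
T5: 73→78, due 77, tardiness 1
Sum = 0+0+0+0+6+9+0+1 = 16.

16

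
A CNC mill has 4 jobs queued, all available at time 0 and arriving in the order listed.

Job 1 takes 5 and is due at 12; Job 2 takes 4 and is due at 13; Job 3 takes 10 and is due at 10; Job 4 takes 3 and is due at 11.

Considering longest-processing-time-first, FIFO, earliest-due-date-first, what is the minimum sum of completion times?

55

LPT (decreasing processing time): Job 3 Job 1 Job 2 Job 4.
Job 3: 0→10
Job 1: 10→15
Job 2: 15→19
Job 4: 19→22
Sum = 10+15+19+22 = 66.
FIFO (arrival order): Job 1 Job 2 Job 3 Job 4.
Job 1: 0→5
Job 2: 5→9
Job 3: 9→19
Job 4: 19→22
Sum = 5+9+19+22 = 55.
EDD (increasing due date): Job 3 Job 4 Job 1 Job 2.
Job 3: 0→10
Job 4: 10→13
Job 1: 13→18
Job 2: 18→22
Sum = 10+13+18+22 = 63.
LPT 66, FIFO 55, EDD 63 → minimum 55.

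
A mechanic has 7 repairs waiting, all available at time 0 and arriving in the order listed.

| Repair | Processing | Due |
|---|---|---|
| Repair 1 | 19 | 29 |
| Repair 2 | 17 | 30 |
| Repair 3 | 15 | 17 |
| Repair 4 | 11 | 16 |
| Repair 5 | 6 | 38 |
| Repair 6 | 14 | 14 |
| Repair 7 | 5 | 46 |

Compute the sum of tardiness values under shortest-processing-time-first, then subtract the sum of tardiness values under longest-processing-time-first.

SPT (increasing processing time): Repair 7 Repair 5 Repair 4 Repair 6 Repair 3 Repair 2 Repair 1.
Repair 7: 0→5, due 46, tardiness 0
Repair 5: 5→11, due 38, tardiness 0
Repair 4: 11→22, due 16, tardiness 6
Repair 6: 22→36, due 14, tardiness 22
Repair 3: 36→51, due 17, tardiness 34
Repair 2: 51→68, due 30, tardiness 38
Repair 1: 68→87, due 29, tardiness 58
Sum = 0+0+6+22+34+38+58 = 158.
LPT (decreasing processing time): Repair 1 Repair 2 Repair 3 Repair 6 Repair 4 Repair 5 Repair 7.
Repair 1: 0→19, due 29, tardiness 0
Repair 2: 19→36, due 30, tardiness 6
Repair 3: 36→51, due 17, tardiness 34
Repair 6: 51→65, due 14, tardiness 51
Repair 4: 65→76, due 16, tardiness 60
Repair 5: 76→82, due 38, tardiness 44
Repair 7: 82→87, due 46, tardiness 41
Sum = 0+6+34+51+60+44+41 = 236.
Difference = 158 − 236 = -78.

-78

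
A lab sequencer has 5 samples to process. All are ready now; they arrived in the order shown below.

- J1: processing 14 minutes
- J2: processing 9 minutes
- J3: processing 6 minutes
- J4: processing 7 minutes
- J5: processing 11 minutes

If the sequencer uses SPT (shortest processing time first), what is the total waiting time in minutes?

74

SPT (increasing processing time): J3 J4 J2 J5 J1.
J3: waits 0, runs 0→6
J4: waits 6, runs 6→13
J2: waits 13, runs 13→22
J5: waits 22, runs 22→33
J1: waits 33, runs 33→47
Sum = 0+6+13+22+33 = 74.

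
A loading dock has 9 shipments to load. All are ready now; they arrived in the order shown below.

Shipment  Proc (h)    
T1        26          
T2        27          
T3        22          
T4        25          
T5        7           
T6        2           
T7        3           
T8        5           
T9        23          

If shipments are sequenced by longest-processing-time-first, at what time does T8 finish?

LPT (decreasing processing time): T2 T1 T4 T9 T3 T5 T8 T7 T6.
T2: 0→27
T1: 27→53
T4: 53→78
T9: 78→101
T3: 101→123
T5: 123→130
T8: 130→135

135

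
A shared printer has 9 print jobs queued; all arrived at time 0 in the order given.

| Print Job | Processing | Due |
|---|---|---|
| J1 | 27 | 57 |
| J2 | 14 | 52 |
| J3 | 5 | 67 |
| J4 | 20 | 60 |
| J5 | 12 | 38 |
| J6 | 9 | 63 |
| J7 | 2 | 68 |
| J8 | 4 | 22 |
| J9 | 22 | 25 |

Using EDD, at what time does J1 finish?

EDD (increasing due date): J8 J9 J5 J2 J1 J4 J6 J3 J7.
J8: 0→4
J9: 4→26
J5: 26→38
J2: 38→52
J1: 52→79

79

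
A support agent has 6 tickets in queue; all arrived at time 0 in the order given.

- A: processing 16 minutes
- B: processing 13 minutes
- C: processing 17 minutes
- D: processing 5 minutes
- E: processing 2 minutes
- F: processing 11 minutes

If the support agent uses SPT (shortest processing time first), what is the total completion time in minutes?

SPT (increasing processing time): E D F B A C.
E: 0→2
D: 2→7
F: 7→18
B: 18→31
A: 31→47
C: 47→64
Sum = 2+7+18+31+47+64 = 169.

169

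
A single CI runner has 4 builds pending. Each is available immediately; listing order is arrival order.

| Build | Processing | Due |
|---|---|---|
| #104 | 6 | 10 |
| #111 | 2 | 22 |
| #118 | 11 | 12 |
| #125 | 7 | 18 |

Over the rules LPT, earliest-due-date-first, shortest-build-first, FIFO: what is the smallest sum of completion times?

LPT (decreasing processing time): #118 #125 #104 #111.
#118: 0→11
#125: 11→18
#104: 18→24
#111: 24→26
Sum = 11+18+24+26 = 79.
EDD (increasing due date): #104 #118 #125 #111.
#104: 0→6
#118: 6→17
#125: 17→24
#111: 24→26
Sum = 6+17+24+26 = 73.
SPT (increasing processing time): #111 #104 #125 #118.
#111: 0→2
#104: 2→8
#125: 8→15
#118: 15→26
Sum = 2+8+15+26 = 51.
FIFO (arrival order): #104 #111 #118 #125.
#104: 0→6
#111: 6→8
#118: 8→19
#125: 19→26
Sum = 6+8+19+26 = 59.
LPT 79, EDD 73, SPT 51, FIFO 59 → minimum 51.

51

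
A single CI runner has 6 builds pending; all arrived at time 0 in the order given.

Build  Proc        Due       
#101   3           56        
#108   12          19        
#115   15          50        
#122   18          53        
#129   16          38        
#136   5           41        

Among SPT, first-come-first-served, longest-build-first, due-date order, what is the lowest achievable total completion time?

SPT (increasing processing time): #101 #136 #108 #115 #129 #122.
#101: 0→3
#136: 3→8
#108: 8→20
#115: 20→35
#129: 35→51
#122: 51→69
Sum = 3+8+20+35+51+69 = 186.
FIFO (arrival order): #101 #108 #115 #122 #129 #136.
#101: 0→3
#108: 3→15
#115: 15→30
#122: 30→48
#129: 48→64
#136: 64→69
Sum = 3+15+30+48+64+69 = 229.
LPT (decreasing processing time): #122 #129 #115 #108 #136 #101.
#122: 0→18
#129: 18→34
#115: 34→49
#108: 49→61
#136: 61→66
#101: 66→69
Sum = 18+34+49+61+66+69 = 297.
EDD (increasing due date): #108 #129 #136 #115 #122 #101.
#108: 0→12
#129: 12→28
#136: 28→33
#115: 33→48
#122: 48→66
#101: 66→69
Sum = 12+28+33+48+66+69 = 256.
SPT 186, FIFO 229, LPT 297, EDD 256 → minimum 186.

186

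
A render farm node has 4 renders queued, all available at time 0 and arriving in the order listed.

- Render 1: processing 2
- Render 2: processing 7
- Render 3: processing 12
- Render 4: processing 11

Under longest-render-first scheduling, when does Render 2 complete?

LPT (decreasing processing time): Render 3 Render 4 Render 2 Render 1.
Render 3: 0→12
Render 4: 12→23
Render 2: 23→30

30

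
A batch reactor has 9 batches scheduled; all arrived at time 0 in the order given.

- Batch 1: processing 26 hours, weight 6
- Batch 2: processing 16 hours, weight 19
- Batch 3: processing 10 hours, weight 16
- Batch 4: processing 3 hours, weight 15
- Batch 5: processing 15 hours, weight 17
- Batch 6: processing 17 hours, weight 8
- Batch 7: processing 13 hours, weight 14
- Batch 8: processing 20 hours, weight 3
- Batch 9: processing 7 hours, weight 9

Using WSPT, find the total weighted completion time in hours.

4551

WSPT (decreasing weight/processing-time ratio): Batch 4 Batch 3 Batch 9 Batch 2 Batch 5 Batch 7 Batch 6 Batch 1 Batch 8.
Batch 4: finishes 3, weight 15, w·C = 45
Batch 3: finishes 13, weight 16, w·C = 208
Batch 9: finishes 20, weight 9, w·C = 180
Batch 2: finishes 36, weight 19, w·C = 684
Batch 5: finishes 51, weight 17, w·C = 867
Batch 7: finishes 64, weight 14, w·C = 896
Batch 6: finishes 81, weight 8, w·C = 648
Batch 1: finishes 107, weight 6, w·C = 642
Batch 8: finishes 127, weight 3, w·C = 381
Sum = 45+208+180+684+867+896+648+642+381 = 4551.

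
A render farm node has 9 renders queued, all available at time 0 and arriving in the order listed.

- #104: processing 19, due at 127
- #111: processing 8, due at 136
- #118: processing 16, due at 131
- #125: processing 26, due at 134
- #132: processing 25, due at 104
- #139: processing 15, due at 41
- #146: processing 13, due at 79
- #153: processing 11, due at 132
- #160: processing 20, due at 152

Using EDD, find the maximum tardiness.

EDD (increasing due date): #139 #146 #132 #104 #118 #153 #125 #111 #160.
#139: 0→15, due 41, tardiness 0
#146: 15→28, due 79, tardiness 0
#132: 28→53, due 104, tardiness 0
#104: 53→72, due 127, tardiness 0
#118: 72→88, due 131, tardiness 0
#153: 88→99, due 132, tardiness 0
#125: 99→125, due 134, tardiness 0
#111: 125→133, due 136, tardiness 0
#160: 133→153, due 152, tardiness 1
Maximum = 1.

1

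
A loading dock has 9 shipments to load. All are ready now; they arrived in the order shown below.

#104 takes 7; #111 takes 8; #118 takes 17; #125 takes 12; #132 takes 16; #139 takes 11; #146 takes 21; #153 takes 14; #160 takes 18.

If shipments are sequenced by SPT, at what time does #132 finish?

SPT (increasing processing time): #104 #111 #139 #125 #153 #132 #118 #160 #146.
#104: 0→7
#111: 7→15
#139: 15→26
#125: 26→38
#153: 38→52
#132: 52→68

68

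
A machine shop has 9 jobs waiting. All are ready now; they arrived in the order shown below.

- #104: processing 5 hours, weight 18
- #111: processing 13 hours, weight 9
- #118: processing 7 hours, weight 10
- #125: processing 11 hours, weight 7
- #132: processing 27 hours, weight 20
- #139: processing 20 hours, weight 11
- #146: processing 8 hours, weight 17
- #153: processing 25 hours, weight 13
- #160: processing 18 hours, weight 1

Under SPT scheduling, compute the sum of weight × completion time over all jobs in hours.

SPT (increasing processing time): #104 #118 #146 #125 #111 #160 #139 #153 #132.
#104: finishes 5, weight 18, w·C = 90
#118: finishes 12, weight 10, w·C = 120
#146: finishes 20, weight 17, w·C = 340
#125: finishes 31, weight 7, w·C = 217
#111: finishes 44, weight 9, w·C = 396
#160: finishes 62, weight 1, w·C = 62
#139: finishes 82, weight 11, w·C = 902
#153: finishes 107, weight 13, w·C = 1391
#132: finishes 134, weight 20, w·C = 2680
Sum = 90+120+340+217+396+62+902+1391+2680 = 6198.

6198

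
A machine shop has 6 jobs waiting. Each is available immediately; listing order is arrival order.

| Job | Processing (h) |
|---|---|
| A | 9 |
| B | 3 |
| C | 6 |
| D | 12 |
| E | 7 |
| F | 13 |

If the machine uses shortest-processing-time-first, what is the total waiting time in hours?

SPT (increasing processing time): B C E A D F.
B: waits 0, runs 0→3
C: waits 3, runs 3→9
E: waits 9, runs 9→16
A: waits 16, runs 16→25
D: waits 25, runs 25→37
F: waits 37, runs 37→50
Sum = 0+3+9+16+25+37 = 90.

90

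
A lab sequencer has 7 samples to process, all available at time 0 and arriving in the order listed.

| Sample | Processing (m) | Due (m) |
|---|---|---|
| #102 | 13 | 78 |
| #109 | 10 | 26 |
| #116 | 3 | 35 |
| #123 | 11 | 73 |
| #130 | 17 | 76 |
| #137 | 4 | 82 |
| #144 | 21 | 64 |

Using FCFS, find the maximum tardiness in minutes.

FIFO (arrival order): #102 #109 #116 #123 #130 #137 #144.
#102: 0→13, due 78, tardiness 0
#109: 13→23, due 26, tardiness 0
#116: 23→26, due 35, tardiness 0
#123: 26→37, due 73, tardiness 0
#130: 37→54, due 76, tardiness 0
#137: 54→58, due 82, tardiness 0
#144: 58→79, due 64, tardiness 15
Maximum = 15.

15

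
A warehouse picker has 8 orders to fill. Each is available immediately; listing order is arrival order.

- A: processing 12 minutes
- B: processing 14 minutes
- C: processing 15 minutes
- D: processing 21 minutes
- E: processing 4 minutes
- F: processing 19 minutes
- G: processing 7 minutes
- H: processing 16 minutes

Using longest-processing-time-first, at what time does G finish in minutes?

LPT (decreasing processing time): D F H C B A G E.
D: 0→21
F: 21→40
H: 40→56
C: 56→71
B: 71→85
A: 85→97
G: 97→104

104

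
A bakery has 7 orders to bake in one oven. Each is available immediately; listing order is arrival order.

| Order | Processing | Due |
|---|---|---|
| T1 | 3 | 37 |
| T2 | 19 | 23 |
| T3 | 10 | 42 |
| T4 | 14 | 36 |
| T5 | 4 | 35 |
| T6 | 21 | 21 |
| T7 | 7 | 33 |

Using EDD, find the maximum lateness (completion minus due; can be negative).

EDD (increasing due date): T6 T2 T7 T5 T4 T1 T3.
T6: 0→21, due 21, lateness 0
T2: 21→40, due 23, lateness 17
T7: 40→47, due 33, lateness 14
T5: 47→51, due 35, lateness 16
T4: 51→65, due 36, lateness 29
T1: 65→68, due 37, lateness 31
T3: 68→78, due 42, lateness 36
Maximum = 36.

36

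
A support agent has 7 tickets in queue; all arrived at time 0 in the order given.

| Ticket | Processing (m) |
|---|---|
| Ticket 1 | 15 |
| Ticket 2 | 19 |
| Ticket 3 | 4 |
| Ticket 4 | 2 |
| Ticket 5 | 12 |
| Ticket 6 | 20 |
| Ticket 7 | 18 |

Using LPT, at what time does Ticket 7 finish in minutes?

57

LPT (decreasing processing time): Ticket 6 Ticket 2 Ticket 7 Ticket 1 Ticket 5 Ticket 3 Ticket 4.
Ticket 6: 0→20
Ticket 2: 20→39
Ticket 7: 39→57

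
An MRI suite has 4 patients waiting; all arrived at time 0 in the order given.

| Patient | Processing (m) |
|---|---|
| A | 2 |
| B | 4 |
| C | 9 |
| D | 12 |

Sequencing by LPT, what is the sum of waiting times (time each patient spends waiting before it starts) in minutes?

LPT (decreasing processing time): D C B A.
D: waits 0, runs 0→12
C: waits 12, runs 12→21
B: waits 21, runs 21→25
A: waits 25, runs 25→27
Sum = 0+12+21+25 = 58.

58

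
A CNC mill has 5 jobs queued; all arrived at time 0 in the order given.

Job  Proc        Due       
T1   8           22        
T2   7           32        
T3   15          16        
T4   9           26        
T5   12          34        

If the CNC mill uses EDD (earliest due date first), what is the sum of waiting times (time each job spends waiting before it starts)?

EDD (increasing due date): T3 T1 T4 T2 T5.
T3: waits 0, runs 0→15
T1: waits 15, runs 15→23
T4: waits 23, runs 23→32
T2: waits 32, runs 32→39
T5: waits 39, runs 39→51
Sum = 0+15+23+32+39 = 109.

109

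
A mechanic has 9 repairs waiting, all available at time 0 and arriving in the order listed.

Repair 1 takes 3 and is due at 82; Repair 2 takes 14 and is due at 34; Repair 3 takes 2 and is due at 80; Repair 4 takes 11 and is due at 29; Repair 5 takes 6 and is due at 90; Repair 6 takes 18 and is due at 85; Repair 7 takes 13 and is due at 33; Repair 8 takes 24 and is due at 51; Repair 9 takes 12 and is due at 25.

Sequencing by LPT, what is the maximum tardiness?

LPT (decreasing processing time): Repair 8 Repair 6 Repair 2 Repair 7 Repair 9 Repair 4 Repair 5 Repair 1 Repair 3.
Repair 8: 0→24, due 51, tardiness 0
Repair 6: 24→42, due 85, tardiness 0
Repair 2: 42→56, due 34, tardiness 22
Repair 7: 56→69, due 33, tardiness 36
Repair 9: 69→81, due 25, tardiness 56
Repair 4: 81→92, due 29, tardiness 63
Repair 5: 92→98, due 90, tardiness 8
Repair 1: 98→101, due 82, tardiness 19
Repair 3: 101→103, due 80, tardiness 23
Maximum = 63.

63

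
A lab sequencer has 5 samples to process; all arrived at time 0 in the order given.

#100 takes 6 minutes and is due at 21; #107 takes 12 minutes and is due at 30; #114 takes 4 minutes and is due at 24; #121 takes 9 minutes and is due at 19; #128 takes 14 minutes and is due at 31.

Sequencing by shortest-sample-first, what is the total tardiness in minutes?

15

SPT (increasing processing time): #114 #100 #121 #107 #128.
#114: 0→4, due 24, tardiness 0
#100: 4→10, due 21, tardiness 0
#121: 10→19, due 19, tardiness 0
#107: 19→31, due 30, tardiness 1
#128: 31→45, due 31, tardiness 14
Sum = 0+0+0+1+14 = 15.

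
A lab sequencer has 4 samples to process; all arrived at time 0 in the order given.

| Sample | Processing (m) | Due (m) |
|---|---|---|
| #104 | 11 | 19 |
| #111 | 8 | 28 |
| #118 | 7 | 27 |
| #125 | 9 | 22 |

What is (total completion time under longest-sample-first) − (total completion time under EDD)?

1

LPT (decreasing processing time): #104 #125 #111 #118.
#104: 0→11
#125: 11→20
#111: 20→28
#118: 28→35
Sum = 11+20+28+35 = 94.
EDD (increasing due date): #104 #125 #118 #111.
#104: 0→11
#125: 11→20
#118: 20→27
#111: 27→35
Sum = 11+20+27+35 = 93.
Difference = 94 − 93 = 1.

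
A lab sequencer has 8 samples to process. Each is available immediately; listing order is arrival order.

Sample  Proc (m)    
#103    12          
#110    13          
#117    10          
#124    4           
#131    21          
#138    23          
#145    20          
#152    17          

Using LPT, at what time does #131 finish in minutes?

44

LPT (decreasing processing time): #138 #131 #145 #152 #110 #103 #117 #124.
#138: 0→23
#131: 23→44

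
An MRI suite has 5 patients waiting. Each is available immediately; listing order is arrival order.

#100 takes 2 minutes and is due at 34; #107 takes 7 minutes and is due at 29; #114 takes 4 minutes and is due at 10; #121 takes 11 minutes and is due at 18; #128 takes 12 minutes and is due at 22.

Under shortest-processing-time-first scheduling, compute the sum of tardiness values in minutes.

SPT (increasing processing time): #100 #114 #107 #121 #128.
#100: 0→2, due 34, tardiness 0
#114: 2→6, due 10, tardiness 0
#107: 6→13, due 29, tardiness 0
#121: 13→24, due 18, tardiness 6
#128: 24→36, due 22, tardiness 14
Sum = 0+0+0+6+14 = 20.

20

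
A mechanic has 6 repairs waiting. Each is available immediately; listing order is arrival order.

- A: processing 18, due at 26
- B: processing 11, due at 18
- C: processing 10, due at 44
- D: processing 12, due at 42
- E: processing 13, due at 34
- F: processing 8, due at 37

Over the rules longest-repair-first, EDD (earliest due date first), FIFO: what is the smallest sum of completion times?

LPT (decreasing processing time): A E D B C F.
A: 0→18
E: 18→31
D: 31→43
B: 43→54
C: 54→64
F: 64→72
Sum = 18+31+43+54+64+72 = 282.
EDD (increasing due date): B A E F D C.
B: 0→11
A: 11→29
E: 29→42
F: 42→50
D: 50→62
C: 62→72
Sum = 11+29+42+50+62+72 = 266.
FIFO (arrival order): A B C D E F.
A: 0→18
B: 18→29
C: 29→39
D: 39→51
E: 51→64
F: 64→72
Sum = 18+29+39+51+64+72 = 273.
LPT 282, EDD 266, FIFO 273 → minimum 266.

266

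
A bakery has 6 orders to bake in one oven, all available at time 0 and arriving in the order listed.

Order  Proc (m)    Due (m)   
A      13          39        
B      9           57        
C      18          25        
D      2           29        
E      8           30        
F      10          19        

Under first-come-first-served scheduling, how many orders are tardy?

4

FIFO (arrival order): A B C D E F.
A: 0→13, due 39, tardiness 0
B: 13→22, due 57, tardiness 0
C: 22→40, due 25, tardiness 15
D: 40→42, due 29, tardiness 13
E: 42→50, due 30, tardiness 20
F: 50→60, due 19, tardiness 41
Late orders: 4.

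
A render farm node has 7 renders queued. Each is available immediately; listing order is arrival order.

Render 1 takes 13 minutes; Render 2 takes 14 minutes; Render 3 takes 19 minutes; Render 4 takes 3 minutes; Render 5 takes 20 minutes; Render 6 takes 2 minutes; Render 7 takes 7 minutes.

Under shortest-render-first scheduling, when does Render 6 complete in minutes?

2

SPT (increasing processing time): Render 6 Render 4 Render 7 Render 1 Render 2 Render 3 Render 5.
Render 6: 0→2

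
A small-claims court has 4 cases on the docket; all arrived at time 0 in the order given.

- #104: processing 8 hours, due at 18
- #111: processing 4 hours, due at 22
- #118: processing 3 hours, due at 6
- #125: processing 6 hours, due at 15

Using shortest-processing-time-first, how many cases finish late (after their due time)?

SPT (increasing processing time): #118 #111 #125 #104.
#118: 0→3, due 6, tardiness 0
#111: 3→7, due 22, tardiness 0
#125: 7→13, due 15, tardiness 0
#104: 13→21, due 18, tardiness 3
Late cases: 1.

1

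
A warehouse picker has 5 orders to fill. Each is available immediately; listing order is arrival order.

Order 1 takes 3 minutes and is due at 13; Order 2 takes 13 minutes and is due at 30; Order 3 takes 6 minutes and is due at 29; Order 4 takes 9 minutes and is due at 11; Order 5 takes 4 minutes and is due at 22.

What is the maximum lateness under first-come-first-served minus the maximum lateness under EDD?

15

FIFO (arrival order): Order 1 Order 2 Order 3 Order 4 Order 5.
Order 1: 0→3, due 13, lateness -10
Order 2: 3→16, due 30, lateness -14
Order 3: 16→22, due 29, lateness -7
Order 4: 22→31, due 11, lateness 20
Order 5: 31→35, due 22, lateness 13
Maximum = 20.
EDD (increasing due date): Order 4 Order 1 Order 5 Order 3 Order 2.
Order 4: 0→9, due 11, lateness -2
Order 1: 9→12, due 13, lateness -1
Order 5: 12→16, due 22, lateness -6
Order 3: 16→22, due 29, lateness -7
Order 2: 22→35, due 30, lateness 5
Maximum = 5.
Difference = 20 − 5 = 15.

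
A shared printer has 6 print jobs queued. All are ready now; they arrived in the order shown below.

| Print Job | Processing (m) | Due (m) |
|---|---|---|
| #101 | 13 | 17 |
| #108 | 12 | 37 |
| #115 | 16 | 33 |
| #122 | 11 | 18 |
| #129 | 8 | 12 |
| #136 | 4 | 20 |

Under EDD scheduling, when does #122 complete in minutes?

32

EDD (increasing due date): #129 #101 #122 #136 #115 #108.
#129: 0→8
#101: 8→21
#122: 21→32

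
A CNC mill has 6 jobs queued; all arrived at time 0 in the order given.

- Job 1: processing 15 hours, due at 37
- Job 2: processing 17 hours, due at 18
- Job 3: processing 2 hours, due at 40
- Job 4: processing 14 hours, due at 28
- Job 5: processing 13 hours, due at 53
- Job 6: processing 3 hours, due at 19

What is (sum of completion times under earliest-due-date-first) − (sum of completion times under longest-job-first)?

-45

EDD (increasing due date): Job 2 Job 6 Job 4 Job 1 Job 3 Job 5.
Job 2: 0→17
Job 6: 17→20
Job 4: 20→34
Job 1: 34→49
Job 3: 49→51
Job 5: 51→64
Sum = 17+20+34+49+51+64 = 235.
LPT (decreasing processing time): Job 2 Job 1 Job 4 Job 5 Job 6 Job 3.
Job 2: 0→17
Job 1: 17→32
Job 4: 32→46
Job 5: 46→59
Job 6: 59→62
Job 3: 62→64
Sum = 17+32+46+59+62+64 = 280.
Difference = 235 − 280 = -45.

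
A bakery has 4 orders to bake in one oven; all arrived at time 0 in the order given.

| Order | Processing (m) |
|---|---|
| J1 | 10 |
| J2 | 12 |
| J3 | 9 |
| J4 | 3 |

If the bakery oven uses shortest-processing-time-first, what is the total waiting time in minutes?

SPT (increasing processing time): J4 J3 J1 J2.
J4: waits 0, runs 0→3
J3: waits 3, runs 3→12
J1: waits 12, runs 12→22
J2: waits 22, runs 22→34
Sum = 0+3+12+22 = 37.

37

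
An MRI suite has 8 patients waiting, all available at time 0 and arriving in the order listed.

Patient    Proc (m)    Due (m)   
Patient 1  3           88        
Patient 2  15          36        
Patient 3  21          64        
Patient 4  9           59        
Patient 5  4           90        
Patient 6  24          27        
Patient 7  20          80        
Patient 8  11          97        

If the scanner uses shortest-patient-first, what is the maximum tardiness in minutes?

SPT (increasing processing time): Patient 1 Patient 5 Patient 4 Patient 8 Patient 2 Patient 7 Patient 3 Patient 6.
Patient 1: 0→3, due 88, tardiness 0
Patient 5: 3→7, due 90, tardiness 0
Patient 4: 7→16, due 59, tardiness 0
Patient 8: 16→27, due 97, tardiness 0
Patient 2: 27→42, due 36, tardiness 6
Patient 7: 42→62, due 80, tardiness 0
Patient 3: 62→83, due 64, tardiness 19
Patient 6: 83→107, due 27, tardiness 80
Maximum = 80.

80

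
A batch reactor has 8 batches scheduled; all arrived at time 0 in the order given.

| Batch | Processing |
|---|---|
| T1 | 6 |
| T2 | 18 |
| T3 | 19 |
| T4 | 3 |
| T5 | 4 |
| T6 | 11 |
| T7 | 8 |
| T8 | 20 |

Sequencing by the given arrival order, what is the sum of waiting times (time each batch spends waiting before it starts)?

FIFO (arrival order): T1 T2 T3 T4 T5 T6 T7 T8.
T1: waits 0, runs 0→6
T2: waits 6, runs 6→24
T3: waits 24, runs 24→43
T4: waits 43, runs 43→46
T5: waits 46, runs 46→50
T6: waits 50, runs 50→61
T7: waits 61, runs 61→69
T8: waits 69, runs 69→89
Sum = 0+6+24+43+46+50+61+69 = 299.

299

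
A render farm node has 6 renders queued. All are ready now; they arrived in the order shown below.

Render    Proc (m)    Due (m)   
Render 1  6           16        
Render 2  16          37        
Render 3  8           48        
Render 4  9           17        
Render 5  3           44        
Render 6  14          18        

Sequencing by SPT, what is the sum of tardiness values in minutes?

50

SPT (increasing processing time): Render 5 Render 1 Render 3 Render 4 Render 6 Render 2.
Render 5: 0→3, due 44, tardiness 0
Render 1: 3→9, due 16, tardiness 0
Render 3: 9→17, due 48, tardiness 0
Render 4: 17→26, due 17, tardiness 9
Render 6: 26→40, due 18, tardiness 22
Render 2: 40→56, due 37, tardiness 19
Sum = 0+0+0+9+22+19 = 50.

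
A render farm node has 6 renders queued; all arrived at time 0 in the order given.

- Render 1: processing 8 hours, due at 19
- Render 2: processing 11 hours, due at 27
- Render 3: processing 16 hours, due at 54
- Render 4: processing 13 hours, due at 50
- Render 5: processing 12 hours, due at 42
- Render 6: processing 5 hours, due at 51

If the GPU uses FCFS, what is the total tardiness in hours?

FIFO (arrival order): Render 1 Render 2 Render 3 Render 4 Render 5 Render 6.
Render 1: 0→8, due 19, tardiness 0
Render 2: 8→19, due 27, tardiness 0
Render 3: 19→35, due 54, tardiness 0
Render 4: 35→48, due 50, tardiness 0
Render 5: 48→60, due 42, tardiness 18
Render 6: 60→65, due 51, tardiness 14
Sum = 0+0+0+0+18+14 = 32.

32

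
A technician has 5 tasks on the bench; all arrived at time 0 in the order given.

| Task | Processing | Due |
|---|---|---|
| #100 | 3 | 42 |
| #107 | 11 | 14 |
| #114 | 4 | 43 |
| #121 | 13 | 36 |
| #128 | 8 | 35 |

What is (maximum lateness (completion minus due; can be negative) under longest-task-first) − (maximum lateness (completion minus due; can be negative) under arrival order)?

6

LPT (decreasing processing time): #121 #107 #128 #114 #100.
#121: 0→13, due 36, lateness -23
#107: 13→24, due 14, lateness 10
#128: 24→32, due 35, lateness -3
#114: 32→36, due 43, lateness -7
#100: 36→39, due 42, lateness -3
Maximum = 10.
FIFO (arrival order): #100 #107 #114 #121 #128.
#100: 0→3, due 42, lateness -39
#107: 3→14, due 14, lateness 0
#114: 14→18, due 43, lateness -25
#121: 18→31, due 36, lateness -5
#128: 31→39, due 35, lateness 4
Maximum = 4.
Difference = 10 − 4 = 6.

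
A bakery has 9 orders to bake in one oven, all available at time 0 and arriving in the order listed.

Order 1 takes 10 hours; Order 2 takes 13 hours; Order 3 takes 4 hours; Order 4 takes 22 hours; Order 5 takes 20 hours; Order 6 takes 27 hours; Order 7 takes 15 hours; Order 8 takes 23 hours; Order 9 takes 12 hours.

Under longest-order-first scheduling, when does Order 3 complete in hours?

146

LPT (decreasing processing time): Order 6 Order 8 Order 4 Order 5 Order 7 Order 2 Order 9 Order 1 Order 3.
Order 6: 0→27
Order 8: 27→50
Order 4: 50→72
Order 5: 72→92
Order 7: 92→107
Order 2: 107→120
Order 9: 120→132
Order 1: 132→142
Order 3: 142→146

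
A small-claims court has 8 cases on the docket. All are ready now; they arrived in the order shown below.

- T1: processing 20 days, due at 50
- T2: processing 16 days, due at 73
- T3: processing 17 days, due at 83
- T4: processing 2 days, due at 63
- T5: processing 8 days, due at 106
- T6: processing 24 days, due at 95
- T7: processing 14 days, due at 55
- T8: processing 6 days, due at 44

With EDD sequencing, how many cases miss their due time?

2

EDD (increasing due date): T8 T1 T7 T4 T2 T3 T6 T5.
T8: 0→6, due 44, tardiness 0
T1: 6→26, due 50, tardiness 0
T7: 26→40, due 55, tardiness 0
T4: 40→42, due 63, tardiness 0
T2: 42→58, due 73, tardiness 0
T3: 58→75, due 83, tardiness 0
T6: 75→99, due 95, tardiness 4
T5: 99→107, due 106, tardiness 1
Late cases: 2.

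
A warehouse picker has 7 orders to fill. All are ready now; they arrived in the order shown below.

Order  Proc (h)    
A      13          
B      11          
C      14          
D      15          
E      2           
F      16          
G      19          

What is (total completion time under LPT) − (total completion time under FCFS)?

79

LPT (decreasing processing time): G F D C A B E.
G: 0→19
F: 19→35
D: 35→50
C: 50→64
A: 64→77
B: 77→88
E: 88→90
Sum = 19+35+50+64+77+88+90 = 423.
FIFO (arrival order): A B C D E F G.
A: 0→13
B: 13→24
C: 24→38
D: 38→53
E: 53→55
F: 55→71
G: 71→90
Sum = 13+24+38+53+55+71+90 = 344.
Difference = 423 − 344 = 79.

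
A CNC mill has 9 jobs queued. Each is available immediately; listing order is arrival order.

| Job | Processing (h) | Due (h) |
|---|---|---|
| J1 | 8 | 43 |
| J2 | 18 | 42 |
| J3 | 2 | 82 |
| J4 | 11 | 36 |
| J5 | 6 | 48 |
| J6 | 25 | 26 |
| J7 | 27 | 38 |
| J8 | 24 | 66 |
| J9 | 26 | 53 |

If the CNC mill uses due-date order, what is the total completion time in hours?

EDD (increasing due date): J6 J4 J7 J2 J1 J5 J9 J8 J3.
J6: 0→25
J4: 25→36
J7: 36→63
J2: 63→81
J1: 81→89
J5: 89→95
J9: 95→121
J8: 121→145
J3: 145→147
Sum = 25+36+63+81+89+95+121+145+147 = 802.

802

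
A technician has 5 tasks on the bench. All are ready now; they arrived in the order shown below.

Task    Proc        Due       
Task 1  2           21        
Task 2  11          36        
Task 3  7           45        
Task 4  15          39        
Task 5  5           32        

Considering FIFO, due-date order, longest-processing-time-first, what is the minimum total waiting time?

FIFO (arrival order): Task 1 Task 2 Task 3 Task 4 Task 5.
Task 1: waits 0, runs 0→2
Task 2: waits 2, runs 2→13
Task 3: waits 13, runs 13→20
Task 4: waits 20, runs 20→35
Task 5: waits 35, runs 35→40
Sum = 0+2+13+20+35 = 70.
EDD (increasing due date): Task 1 Task 5 Task 2 Task 4 Task 3.
Task 1: waits 0, runs 0→2
Task 5: waits 2, runs 2→7
Task 2: waits 7, runs 7→18
Task 4: waits 18, runs 18→33
Task 3: waits 33, runs 33→40
Sum = 0+2+7+18+33 = 60.
LPT (decreasing processing time): Task 4 Task 2 Task 3 Task 5 Task 1.
Task 4: waits 0, runs 0→15
Task 2: waits 15, runs 15→26
Task 3: waits 26, runs 26→33
Task 5: waits 33, runs 33→38
Task 1: waits 38, runs 38→40
Sum = 0+15+26+33+38 = 112.
FIFO 70, EDD 60, LPT 112 → minimum 60.

60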